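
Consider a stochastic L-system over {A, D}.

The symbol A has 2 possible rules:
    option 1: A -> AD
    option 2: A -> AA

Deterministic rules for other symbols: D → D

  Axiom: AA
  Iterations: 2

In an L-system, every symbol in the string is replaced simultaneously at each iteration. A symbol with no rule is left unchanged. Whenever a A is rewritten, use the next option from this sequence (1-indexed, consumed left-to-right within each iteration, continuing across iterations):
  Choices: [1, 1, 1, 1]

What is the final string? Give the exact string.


Answer: ADDADD

Derivation:
Step 0: AA
Step 1: ADAD  (used choices [1, 1])
Step 2: ADDADD  (used choices [1, 1])


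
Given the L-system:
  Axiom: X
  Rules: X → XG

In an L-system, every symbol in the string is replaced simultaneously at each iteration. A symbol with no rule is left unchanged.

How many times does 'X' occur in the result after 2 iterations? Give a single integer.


Step 0: X  (1 'X')
Step 1: XG  (1 'X')
Step 2: XGG  (1 'X')

Answer: 1


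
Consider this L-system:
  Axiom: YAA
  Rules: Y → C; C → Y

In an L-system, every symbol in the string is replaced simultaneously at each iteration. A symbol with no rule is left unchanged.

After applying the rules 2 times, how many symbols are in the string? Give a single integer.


Answer: 3

Derivation:
Step 0: length = 3
Step 1: length = 3
Step 2: length = 3


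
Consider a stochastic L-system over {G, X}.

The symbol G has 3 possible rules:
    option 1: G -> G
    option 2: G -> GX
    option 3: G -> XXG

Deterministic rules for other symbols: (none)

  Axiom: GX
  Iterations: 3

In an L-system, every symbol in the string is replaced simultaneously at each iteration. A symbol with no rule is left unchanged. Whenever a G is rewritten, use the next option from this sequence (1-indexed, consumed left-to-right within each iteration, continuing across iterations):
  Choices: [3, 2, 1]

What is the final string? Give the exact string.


Answer: XXGXX

Derivation:
Step 0: GX
Step 1: XXGX  (used choices [3])
Step 2: XXGXX  (used choices [2])
Step 3: XXGXX  (used choices [1])


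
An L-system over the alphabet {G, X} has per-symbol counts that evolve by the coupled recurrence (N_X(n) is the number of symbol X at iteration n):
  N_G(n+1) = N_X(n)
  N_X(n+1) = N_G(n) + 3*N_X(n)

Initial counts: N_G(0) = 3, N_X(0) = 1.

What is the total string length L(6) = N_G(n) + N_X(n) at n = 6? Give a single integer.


Step 0: N_G=3, N_X=1, L=4
Step 1: N_G=1, N_X=6, L=7
Step 2: N_G=6, N_X=19, L=25
Step 3: N_G=19, N_X=63, L=82
Step 4: N_G=63, N_X=208, L=271
Step 5: N_G=208, N_X=687, L=895
Step 6: N_G=687, N_X=2269, L=2956

Answer: 2956


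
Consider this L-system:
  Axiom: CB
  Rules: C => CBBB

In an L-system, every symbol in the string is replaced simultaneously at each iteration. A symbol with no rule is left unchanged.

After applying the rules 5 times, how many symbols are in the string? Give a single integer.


Step 0: length = 2
Step 1: length = 5
Step 2: length = 8
Step 3: length = 11
Step 4: length = 14
Step 5: length = 17

Answer: 17


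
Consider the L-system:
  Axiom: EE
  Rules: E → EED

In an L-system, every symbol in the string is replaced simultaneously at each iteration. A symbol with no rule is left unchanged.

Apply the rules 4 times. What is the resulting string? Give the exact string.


Answer: EEDEEDDEEDEEDDDEEDEEDDEEDEEDDDDEEDEEDDEEDEEDDDEEDEEDDEEDEEDDDD

Derivation:
Step 0: EE
Step 1: EEDEED
Step 2: EEDEEDDEEDEEDD
Step 3: EEDEEDDEEDEEDDDEEDEEDDEEDEEDDD
Step 4: EEDEEDDEEDEEDDDEEDEEDDEEDEEDDDDEEDEEDDEEDEEDDDEEDEEDDEEDEEDDDD


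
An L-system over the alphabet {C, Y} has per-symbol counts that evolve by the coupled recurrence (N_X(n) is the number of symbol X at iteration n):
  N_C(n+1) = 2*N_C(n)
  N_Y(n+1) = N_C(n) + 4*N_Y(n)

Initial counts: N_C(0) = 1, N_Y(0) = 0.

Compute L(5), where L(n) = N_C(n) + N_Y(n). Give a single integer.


Step 0: N_C=1, N_Y=0, L=1
Step 1: N_C=2, N_Y=1, L=3
Step 2: N_C=4, N_Y=6, L=10
Step 3: N_C=8, N_Y=28, L=36
Step 4: N_C=16, N_Y=120, L=136
Step 5: N_C=32, N_Y=496, L=528

Answer: 528


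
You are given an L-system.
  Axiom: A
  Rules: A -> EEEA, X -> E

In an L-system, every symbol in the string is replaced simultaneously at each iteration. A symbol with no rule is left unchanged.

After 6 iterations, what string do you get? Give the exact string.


Answer: EEEEEEEEEEEEEEEEEEA

Derivation:
Step 0: A
Step 1: EEEA
Step 2: EEEEEEA
Step 3: EEEEEEEEEA
Step 4: EEEEEEEEEEEEA
Step 5: EEEEEEEEEEEEEEEA
Step 6: EEEEEEEEEEEEEEEEEEA


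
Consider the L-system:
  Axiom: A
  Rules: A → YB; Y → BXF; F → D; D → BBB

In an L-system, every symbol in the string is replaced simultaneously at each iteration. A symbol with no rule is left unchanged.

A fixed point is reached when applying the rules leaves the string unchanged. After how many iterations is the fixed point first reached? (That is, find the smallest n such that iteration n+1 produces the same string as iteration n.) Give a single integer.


Answer: 4

Derivation:
Step 0: A
Step 1: YB
Step 2: BXFB
Step 3: BXDB
Step 4: BXBBBB
Step 5: BXBBBB  (unchanged — fixed point at step 4)


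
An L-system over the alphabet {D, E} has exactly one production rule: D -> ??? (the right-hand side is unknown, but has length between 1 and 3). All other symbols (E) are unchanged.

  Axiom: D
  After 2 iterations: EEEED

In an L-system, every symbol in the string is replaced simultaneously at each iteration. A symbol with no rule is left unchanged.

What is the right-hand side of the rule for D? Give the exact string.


Trying D -> EED:
  Step 0: D
  Step 1: EED
  Step 2: EEEED
Matches the given result.

Answer: EED


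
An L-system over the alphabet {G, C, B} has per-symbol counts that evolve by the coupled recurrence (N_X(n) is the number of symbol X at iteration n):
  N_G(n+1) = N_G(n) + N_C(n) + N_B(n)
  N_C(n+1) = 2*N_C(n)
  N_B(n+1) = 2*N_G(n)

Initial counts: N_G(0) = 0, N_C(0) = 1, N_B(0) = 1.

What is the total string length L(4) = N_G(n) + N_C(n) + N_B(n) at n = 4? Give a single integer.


Answer: 68

Derivation:
Step 0: N_G=0, N_C=1, N_B=1, L=2
Step 1: N_G=2, N_C=2, N_B=0, L=4
Step 2: N_G=4, N_C=4, N_B=4, L=12
Step 3: N_G=12, N_C=8, N_B=8, L=28
Step 4: N_G=28, N_C=16, N_B=24, L=68


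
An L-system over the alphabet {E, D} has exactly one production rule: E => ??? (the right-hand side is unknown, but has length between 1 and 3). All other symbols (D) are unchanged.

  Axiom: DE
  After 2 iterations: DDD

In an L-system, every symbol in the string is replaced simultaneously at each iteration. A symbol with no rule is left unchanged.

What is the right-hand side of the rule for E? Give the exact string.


Trying E => DD:
  Step 0: DE
  Step 1: DDD
  Step 2: DDD
Matches the given result.

Answer: DD


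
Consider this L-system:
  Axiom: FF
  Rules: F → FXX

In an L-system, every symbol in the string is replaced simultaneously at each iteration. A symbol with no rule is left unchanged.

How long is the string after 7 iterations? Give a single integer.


Step 0: length = 2
Step 1: length = 6
Step 2: length = 10
Step 3: length = 14
Step 4: length = 18
Step 5: length = 22
Step 6: length = 26
Step 7: length = 30

Answer: 30


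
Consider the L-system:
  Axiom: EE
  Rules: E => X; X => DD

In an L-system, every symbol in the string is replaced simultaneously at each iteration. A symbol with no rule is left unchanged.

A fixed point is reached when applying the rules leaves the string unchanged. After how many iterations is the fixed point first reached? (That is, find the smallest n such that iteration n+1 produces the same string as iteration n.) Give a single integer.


Answer: 2

Derivation:
Step 0: EE
Step 1: XX
Step 2: DDDD
Step 3: DDDD  (unchanged — fixed point at step 2)


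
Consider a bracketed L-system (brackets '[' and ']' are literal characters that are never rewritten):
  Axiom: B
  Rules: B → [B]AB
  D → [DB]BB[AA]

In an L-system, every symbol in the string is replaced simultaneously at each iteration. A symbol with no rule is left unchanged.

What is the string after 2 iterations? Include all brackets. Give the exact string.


Answer: [[B]AB]A[B]AB

Derivation:
Step 0: B
Step 1: [B]AB
Step 2: [[B]AB]A[B]AB


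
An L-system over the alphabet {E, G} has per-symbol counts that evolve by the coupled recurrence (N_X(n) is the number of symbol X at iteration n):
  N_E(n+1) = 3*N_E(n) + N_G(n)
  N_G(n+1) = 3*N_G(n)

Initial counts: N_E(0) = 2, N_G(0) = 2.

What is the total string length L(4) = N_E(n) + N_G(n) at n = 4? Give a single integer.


Step 0: N_E=2, N_G=2, L=4
Step 1: N_E=8, N_G=6, L=14
Step 2: N_E=30, N_G=18, L=48
Step 3: N_E=108, N_G=54, L=162
Step 4: N_E=378, N_G=162, L=540

Answer: 540


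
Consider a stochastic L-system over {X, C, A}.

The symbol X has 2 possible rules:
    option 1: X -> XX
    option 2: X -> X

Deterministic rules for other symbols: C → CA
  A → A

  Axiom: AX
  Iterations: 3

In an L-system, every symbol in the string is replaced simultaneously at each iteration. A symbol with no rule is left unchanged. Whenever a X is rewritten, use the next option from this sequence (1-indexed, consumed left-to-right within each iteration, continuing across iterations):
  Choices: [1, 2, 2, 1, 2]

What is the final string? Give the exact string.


Step 0: AX
Step 1: AXX  (used choices [1])
Step 2: AXX  (used choices [2, 2])
Step 3: AXXX  (used choices [1, 2])

Answer: AXXX


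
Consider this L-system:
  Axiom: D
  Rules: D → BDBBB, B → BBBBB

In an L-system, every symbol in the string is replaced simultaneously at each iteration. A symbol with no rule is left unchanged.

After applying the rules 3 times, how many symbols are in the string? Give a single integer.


Step 0: length = 1
Step 1: length = 5
Step 2: length = 25
Step 3: length = 125

Answer: 125


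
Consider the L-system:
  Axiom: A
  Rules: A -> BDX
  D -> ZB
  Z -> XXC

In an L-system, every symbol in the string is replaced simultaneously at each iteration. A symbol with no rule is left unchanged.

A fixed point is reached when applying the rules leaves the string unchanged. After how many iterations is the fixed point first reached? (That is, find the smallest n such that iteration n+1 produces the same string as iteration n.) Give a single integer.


Answer: 3

Derivation:
Step 0: A
Step 1: BDX
Step 2: BZBX
Step 3: BXXCBX
Step 4: BXXCBX  (unchanged — fixed point at step 3)


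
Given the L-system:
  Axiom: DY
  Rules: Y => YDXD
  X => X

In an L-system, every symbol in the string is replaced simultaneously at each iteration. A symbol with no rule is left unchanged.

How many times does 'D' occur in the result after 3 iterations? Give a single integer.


Step 0: DY  (1 'D')
Step 1: DYDXD  (3 'D')
Step 2: DYDXDDXD  (5 'D')
Step 3: DYDXDDXDDXD  (7 'D')

Answer: 7


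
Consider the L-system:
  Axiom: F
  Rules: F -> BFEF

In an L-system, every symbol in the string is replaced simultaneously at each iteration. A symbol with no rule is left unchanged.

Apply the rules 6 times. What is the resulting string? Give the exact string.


Answer: BBBBBBFEFEBFEFEBBFEFEBFEFEBBBFEFEBFEFEBBFEFEBFEFEBBBBFEFEBFEFEBBFEFEBFEFEBBBFEFEBFEFEBBFEFEBFEFEBBBBBFEFEBFEFEBBFEFEBFEFEBBBFEFEBFEFEBBFEFEBFEFEBBBBFEFEBFEFEBBFEFEBFEFEBBBFEFEBFEFEBBFEFEBFEF

Derivation:
Step 0: F
Step 1: BFEF
Step 2: BBFEFEBFEF
Step 3: BBBFEFEBFEFEBBFEFEBFEF
Step 4: BBBBFEFEBFEFEBBFEFEBFEFEBBBFEFEBFEFEBBFEFEBFEF
Step 5: BBBBBFEFEBFEFEBBFEFEBFEFEBBBFEFEBFEFEBBFEFEBFEFEBBBBFEFEBFEFEBBFEFEBFEFEBBBFEFEBFEFEBBFEFEBFEF
Step 6: BBBBBBFEFEBFEFEBBFEFEBFEFEBBBFEFEBFEFEBBFEFEBFEFEBBBBFEFEBFEFEBBFEFEBFEFEBBBFEFEBFEFEBBFEFEBFEFEBBBBBFEFEBFEFEBBFEFEBFEFEBBBFEFEBFEFEBBFEFEBFEFEBBBBFEFEBFEFEBBFEFEBFEFEBBBFEFEBFEFEBBFEFEBFEF


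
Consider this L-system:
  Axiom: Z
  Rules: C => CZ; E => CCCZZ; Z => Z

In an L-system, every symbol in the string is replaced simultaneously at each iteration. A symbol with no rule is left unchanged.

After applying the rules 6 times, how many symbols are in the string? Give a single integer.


Step 0: length = 1
Step 1: length = 1
Step 2: length = 1
Step 3: length = 1
Step 4: length = 1
Step 5: length = 1
Step 6: length = 1

Answer: 1


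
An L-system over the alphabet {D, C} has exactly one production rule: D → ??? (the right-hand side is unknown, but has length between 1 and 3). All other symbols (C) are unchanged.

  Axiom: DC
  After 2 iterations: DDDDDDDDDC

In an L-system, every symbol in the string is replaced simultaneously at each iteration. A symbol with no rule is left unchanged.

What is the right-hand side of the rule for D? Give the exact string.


Answer: DDD

Derivation:
Trying D → DDD:
  Step 0: DC
  Step 1: DDDC
  Step 2: DDDDDDDDDC
Matches the given result.


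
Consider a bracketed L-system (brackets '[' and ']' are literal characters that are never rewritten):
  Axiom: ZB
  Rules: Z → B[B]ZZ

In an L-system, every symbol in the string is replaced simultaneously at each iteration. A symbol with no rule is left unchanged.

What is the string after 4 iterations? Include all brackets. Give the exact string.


Answer: B[B]B[B]B[B]B[B]ZZB[B]ZZB[B]B[B]ZZB[B]ZZB[B]B[B]B[B]ZZB[B]ZZB[B]B[B]ZZB[B]ZZB

Derivation:
Step 0: ZB
Step 1: B[B]ZZB
Step 2: B[B]B[B]ZZB[B]ZZB
Step 3: B[B]B[B]B[B]ZZB[B]ZZB[B]B[B]ZZB[B]ZZB
Step 4: B[B]B[B]B[B]B[B]ZZB[B]ZZB[B]B[B]ZZB[B]ZZB[B]B[B]B[B]ZZB[B]ZZB[B]B[B]ZZB[B]ZZB


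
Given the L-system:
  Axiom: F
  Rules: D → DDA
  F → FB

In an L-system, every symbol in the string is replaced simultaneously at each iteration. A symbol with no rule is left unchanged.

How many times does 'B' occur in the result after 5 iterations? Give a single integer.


Step 0: F  (0 'B')
Step 1: FB  (1 'B')
Step 2: FBB  (2 'B')
Step 3: FBBB  (3 'B')
Step 4: FBBBB  (4 'B')
Step 5: FBBBBB  (5 'B')

Answer: 5


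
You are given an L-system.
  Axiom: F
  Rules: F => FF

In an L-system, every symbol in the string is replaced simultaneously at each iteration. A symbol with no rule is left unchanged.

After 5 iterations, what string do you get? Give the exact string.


Answer: FFFFFFFFFFFFFFFFFFFFFFFFFFFFFFFF

Derivation:
Step 0: F
Step 1: FF
Step 2: FFFF
Step 3: FFFFFFFF
Step 4: FFFFFFFFFFFFFFFF
Step 5: FFFFFFFFFFFFFFFFFFFFFFFFFFFFFFFF


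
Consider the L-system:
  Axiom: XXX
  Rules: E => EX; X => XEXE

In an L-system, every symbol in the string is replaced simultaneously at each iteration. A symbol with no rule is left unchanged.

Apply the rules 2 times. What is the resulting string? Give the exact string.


Answer: XEXEEXXEXEEXXEXEEXXEXEEXXEXEEXXEXEEX

Derivation:
Step 0: XXX
Step 1: XEXEXEXEXEXE
Step 2: XEXEEXXEXEEXXEXEEXXEXEEXXEXEEXXEXEEX


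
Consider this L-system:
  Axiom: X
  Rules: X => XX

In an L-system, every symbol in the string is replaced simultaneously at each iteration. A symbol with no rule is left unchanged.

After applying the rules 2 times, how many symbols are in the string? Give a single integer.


Answer: 4

Derivation:
Step 0: length = 1
Step 1: length = 2
Step 2: length = 4


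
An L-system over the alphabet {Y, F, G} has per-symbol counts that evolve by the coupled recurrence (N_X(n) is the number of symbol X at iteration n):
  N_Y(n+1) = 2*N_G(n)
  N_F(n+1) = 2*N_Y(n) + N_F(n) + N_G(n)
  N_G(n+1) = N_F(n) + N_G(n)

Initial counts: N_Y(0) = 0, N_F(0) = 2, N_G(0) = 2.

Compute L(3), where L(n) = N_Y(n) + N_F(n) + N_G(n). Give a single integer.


Answer: 80

Derivation:
Step 0: N_Y=0, N_F=2, N_G=2, L=4
Step 1: N_Y=4, N_F=4, N_G=4, L=12
Step 2: N_Y=8, N_F=16, N_G=8, L=32
Step 3: N_Y=16, N_F=40, N_G=24, L=80


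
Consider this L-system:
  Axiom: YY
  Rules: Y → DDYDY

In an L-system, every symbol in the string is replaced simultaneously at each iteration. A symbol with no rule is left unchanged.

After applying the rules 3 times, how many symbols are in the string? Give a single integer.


Step 0: length = 2
Step 1: length = 10
Step 2: length = 26
Step 3: length = 58

Answer: 58


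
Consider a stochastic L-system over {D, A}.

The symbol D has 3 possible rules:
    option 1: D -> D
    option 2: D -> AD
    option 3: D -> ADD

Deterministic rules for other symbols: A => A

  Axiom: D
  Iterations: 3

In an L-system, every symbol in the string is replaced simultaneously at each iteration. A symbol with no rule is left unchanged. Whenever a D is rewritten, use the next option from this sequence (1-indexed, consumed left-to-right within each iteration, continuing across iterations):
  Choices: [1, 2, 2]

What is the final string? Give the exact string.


Answer: AAD

Derivation:
Step 0: D
Step 1: D  (used choices [1])
Step 2: AD  (used choices [2])
Step 3: AAD  (used choices [2])


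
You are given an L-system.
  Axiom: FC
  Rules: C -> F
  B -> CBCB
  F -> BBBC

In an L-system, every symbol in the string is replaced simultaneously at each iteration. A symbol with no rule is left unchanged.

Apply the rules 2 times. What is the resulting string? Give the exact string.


Step 0: FC
Step 1: BBBCF
Step 2: CBCBCBCBCBCBFBBBC

Answer: CBCBCBCBCBCBFBBBC


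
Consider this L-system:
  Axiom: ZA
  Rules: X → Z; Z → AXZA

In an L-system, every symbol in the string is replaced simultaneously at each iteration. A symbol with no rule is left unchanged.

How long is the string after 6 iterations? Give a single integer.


Answer: 62

Derivation:
Step 0: length = 2
Step 1: length = 5
Step 2: length = 8
Step 3: length = 14
Step 4: length = 23
Step 5: length = 38
Step 6: length = 62


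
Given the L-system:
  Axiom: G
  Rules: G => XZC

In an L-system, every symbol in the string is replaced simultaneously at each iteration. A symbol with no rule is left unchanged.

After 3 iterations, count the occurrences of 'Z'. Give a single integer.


Answer: 1

Derivation:
Step 0: G  (0 'Z')
Step 1: XZC  (1 'Z')
Step 2: XZC  (1 'Z')
Step 3: XZC  (1 'Z')


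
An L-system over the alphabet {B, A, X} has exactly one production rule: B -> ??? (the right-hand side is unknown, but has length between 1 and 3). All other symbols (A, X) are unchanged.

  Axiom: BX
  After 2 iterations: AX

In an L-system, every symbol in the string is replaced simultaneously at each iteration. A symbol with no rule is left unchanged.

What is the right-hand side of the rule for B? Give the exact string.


Trying B -> A:
  Step 0: BX
  Step 1: AX
  Step 2: AX
Matches the given result.

Answer: A


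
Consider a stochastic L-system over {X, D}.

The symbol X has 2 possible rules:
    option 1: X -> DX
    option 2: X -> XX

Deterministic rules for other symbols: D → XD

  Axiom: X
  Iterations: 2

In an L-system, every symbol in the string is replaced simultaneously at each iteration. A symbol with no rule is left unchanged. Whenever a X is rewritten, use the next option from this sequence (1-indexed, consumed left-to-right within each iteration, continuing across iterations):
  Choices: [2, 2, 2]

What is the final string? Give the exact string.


Step 0: X
Step 1: XX  (used choices [2])
Step 2: XXXX  (used choices [2, 2])

Answer: XXXX


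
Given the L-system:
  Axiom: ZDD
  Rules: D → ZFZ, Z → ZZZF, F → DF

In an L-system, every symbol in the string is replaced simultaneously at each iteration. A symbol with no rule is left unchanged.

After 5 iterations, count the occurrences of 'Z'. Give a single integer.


Step 0: length=3, 'Z' count=1
Step 1: length=10, 'Z' count=7
Step 2: length=34, 'Z' count=21
Step 3: length=113, 'Z' count=69
Step 4: length=374, 'Z' count=227
Step 5: length=1236, 'Z' count=749
Final string: ZZZFZZZFZZZFDFZZZFZZZFZZZFDFZZZFZZZFZZZFDFZFZDFZZZFZZZFZZZFDFZZZFZZZFZZZFDFZZZFZZZFZZZFDFZFZDFZZZFZZZFZZZFDFZZZFZZZFZZZFDFZZZFZZZFZZZFDFZFZDFZZZFDFZZZFZFZDFZZZFZZZFZZZFDFZZZFZZZFZZZFDFZZZFZZZFZZZFDFZFZDFZZZFZZZFZZZFDFZZZFZZZFZZZFDFZZZFZZZFZZZFDFZFZDFZZZFZZZFZZZFDFZZZFZZZFZZZFDFZZZFZZZFZZZFDFZFZDFZZZFDFZZZFZFZDFZZZFZZZFZZZFDFZZZFZZZFZZZFDFZZZFZZZFZZZFDFZFZDFZZZFZZZFZZZFDFZZZFZZZFZZZFDFZZZFZZZFZZZFDFZFZDFZZZFZZZFZZZFDFZZZFZZZFZZZFDFZZZFZZZFZZZFDFZFZDFZZZFDFZZZFZFZDFZZZFZZZFZZZFDFZFZDFZZZFZZZFZZZFDFZZZFDFZZZFZFZDFZZZFZZZFZZZFDFZZZFZZZFZZZFDFZZZFZZZFZZZFDFZFZDFZZZFZZZFZZZFDFZZZFZZZFZZZFDFZZZFZZZFZZZFDFZFZDFZZZFZZZFZZZFDFZZZFZZZFZZZFDFZZZFZZZFZZZFDFZFZDFZZZFDFZZZFZFZDFZZZFZZZFZZZFDFZFZDFZZZFZZZFZZZFDFZZZFDFZZZFZFZDFZZZFZZZFZZZFDFZZZFZZZFZZZFDFZZZFZZZFZZZFDFZFZDFZZZFZZZFZZZFDFZZZFZZZFZZZFDFZZZFZZZFZZZFDFZFZDFZZZFZZZFZZZFDFZZZFZZZFZZZFDFZZZFZZZFZZZFDFZFZDFZZZFDFZZZFZFZDFZZZFZZZFZZZFDFZZZFZZZFZZZFDFZZZFZZZFZZZFDFZFZDFZZZFZZZFZZZFDFZZZFZZZFZZZFDFZZZFZZZFZZZFDFZFZDFZZZFZZZFZZZFDFZZZFZZZFZZZFDFZZZFZZZFZZZFDFZFZDFZZZFDFZZZFZFZDFZZZFZZZFZZZFDFZFZDFZZZFZZZFZZZFDFZZZFDFZZZFZFZDFZZZFZZZFZZZFDFZZZFZZZFZZZFDFZZZFZZZFZZZFDFZFZDFZZZFZZZFZZZFDFZZZFZZZFZZZFDFZZZFZZZFZZZFDFZFZDFZZZFZZZFZZZFDFZZZFZZZFZZZFDFZZZFZZZFZZZFDFZFZDFZZZFDFZZZFZFZDF

Answer: 749


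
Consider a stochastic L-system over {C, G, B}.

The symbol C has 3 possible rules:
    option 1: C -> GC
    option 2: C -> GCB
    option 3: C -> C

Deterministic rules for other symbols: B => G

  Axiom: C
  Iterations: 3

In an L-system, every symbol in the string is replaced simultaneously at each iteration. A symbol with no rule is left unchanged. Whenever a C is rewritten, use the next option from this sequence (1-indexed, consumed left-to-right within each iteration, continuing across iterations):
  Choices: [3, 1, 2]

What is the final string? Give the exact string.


Step 0: C
Step 1: C  (used choices [3])
Step 2: GC  (used choices [1])
Step 3: GGCB  (used choices [2])

Answer: GGCB


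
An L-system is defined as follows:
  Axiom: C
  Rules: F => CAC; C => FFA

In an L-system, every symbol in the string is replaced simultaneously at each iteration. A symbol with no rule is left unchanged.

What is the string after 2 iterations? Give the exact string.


Answer: CACCACA

Derivation:
Step 0: C
Step 1: FFA
Step 2: CACCACA


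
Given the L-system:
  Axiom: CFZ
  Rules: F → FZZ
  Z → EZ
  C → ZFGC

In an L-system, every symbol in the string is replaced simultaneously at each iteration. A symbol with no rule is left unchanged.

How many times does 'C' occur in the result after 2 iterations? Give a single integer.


Step 0: CFZ  (1 'C')
Step 1: ZFGCFZZEZ  (1 'C')
Step 2: EZFZZGZFGCFZZEZEZEEZ  (1 'C')

Answer: 1


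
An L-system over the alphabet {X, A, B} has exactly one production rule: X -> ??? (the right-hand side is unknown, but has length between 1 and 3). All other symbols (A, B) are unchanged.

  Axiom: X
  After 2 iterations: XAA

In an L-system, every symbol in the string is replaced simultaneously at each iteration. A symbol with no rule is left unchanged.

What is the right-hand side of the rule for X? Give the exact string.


Answer: XA

Derivation:
Trying X -> XA:
  Step 0: X
  Step 1: XA
  Step 2: XAA
Matches the given result.


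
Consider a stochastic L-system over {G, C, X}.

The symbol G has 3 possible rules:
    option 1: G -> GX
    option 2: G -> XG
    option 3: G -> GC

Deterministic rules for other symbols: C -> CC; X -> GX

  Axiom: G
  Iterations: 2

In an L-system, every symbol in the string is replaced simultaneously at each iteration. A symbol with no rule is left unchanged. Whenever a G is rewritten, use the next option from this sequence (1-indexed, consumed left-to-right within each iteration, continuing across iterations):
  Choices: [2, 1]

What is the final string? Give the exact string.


Answer: GXGX

Derivation:
Step 0: G
Step 1: XG  (used choices [2])
Step 2: GXGX  (used choices [1])


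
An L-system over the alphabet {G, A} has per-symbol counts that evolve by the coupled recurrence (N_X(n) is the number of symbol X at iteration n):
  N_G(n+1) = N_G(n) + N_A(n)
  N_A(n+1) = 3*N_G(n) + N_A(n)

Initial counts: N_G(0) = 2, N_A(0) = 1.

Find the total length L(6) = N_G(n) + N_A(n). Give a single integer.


Answer: 1464

Derivation:
Step 0: N_G=2, N_A=1, L=3
Step 1: N_G=3, N_A=7, L=10
Step 2: N_G=10, N_A=16, L=26
Step 3: N_G=26, N_A=46, L=72
Step 4: N_G=72, N_A=124, L=196
Step 5: N_G=196, N_A=340, L=536
Step 6: N_G=536, N_A=928, L=1464


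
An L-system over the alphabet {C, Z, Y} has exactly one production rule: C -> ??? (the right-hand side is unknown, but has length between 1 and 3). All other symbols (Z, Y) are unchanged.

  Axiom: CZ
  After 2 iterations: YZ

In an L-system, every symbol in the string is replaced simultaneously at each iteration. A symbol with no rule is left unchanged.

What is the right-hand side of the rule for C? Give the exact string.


Answer: Y

Derivation:
Trying C -> Y:
  Step 0: CZ
  Step 1: YZ
  Step 2: YZ
Matches the given result.


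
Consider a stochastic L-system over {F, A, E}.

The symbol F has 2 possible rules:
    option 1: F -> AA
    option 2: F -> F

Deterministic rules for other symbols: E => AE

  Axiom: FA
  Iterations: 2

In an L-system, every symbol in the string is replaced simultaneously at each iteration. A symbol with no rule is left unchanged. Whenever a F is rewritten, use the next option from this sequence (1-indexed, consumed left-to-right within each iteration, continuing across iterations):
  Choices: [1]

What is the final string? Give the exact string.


Step 0: FA
Step 1: AAA  (used choices [1])
Step 2: AAA  (used choices [])

Answer: AAA


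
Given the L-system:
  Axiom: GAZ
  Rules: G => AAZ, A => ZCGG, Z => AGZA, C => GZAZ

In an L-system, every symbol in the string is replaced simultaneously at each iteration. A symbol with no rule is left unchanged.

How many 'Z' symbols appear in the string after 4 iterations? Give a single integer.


Answer: 165

Derivation:
Step 0: GAZ  (1 'Z')
Step 1: AAZZCGGAGZA  (3 'Z')
Step 2: ZCGGZCGGAGZAAGZAGZAZAAZAAZZCGGAAZAGZAZCGG  (12 'Z')
Step 3: AGZAGZAZAAZAAZAGZAGZAZAAZAAZZCGGAAZAGZAZCGGZCGGAAZAGZAZCGGAAZAGZAZCGGAGZAZCGGZCGGAGZAZCGGZCGGAGZAAGZAGZAZAAZAAZZCGGZCGGAGZAZCGGAAZAGZAZCGGAGZAGZAZAAZAAZ  (45 'Z')
Step 4: ZCGGAAZAGZAZCGGAAZAGZAZCGGAGZAZCGGZCGGAGZAZCGGZCGGAGZAZCGGAAZAGZAZCGGAAZAGZAZCGGAGZAZCGGZCGGAGZAZCGGZCGGAGZAAGZAGZAZAAZAAZZCGGZCGGAGZAZCGGAAZAGZAZCGGAGZAGZAZAAZAAZAGZAGZAZAAZAAZZCGGZCGGAGZAZCGGAAZAGZAZCGGAGZAGZAZAAZAAZZCGGZCGGAGZAZCGGAAZAGZAZCGGAGZAGZAZAAZAAZZCGGAAZAGZAZCGGAGZAGZAZAAZAAZAGZAGZAZAAZAAZZCGGAAZAGZAZCGGAGZAGZAZAAZAAZAGZAGZAZAAZAAZZCGGAAZAGZAZCGGZCGGAAZAGZAZCGGAAZAGZAZCGGAGZAZCGGZCGGAGZAZCGGZCGGAGZAAGZAGZAZAAZAAZAGZAGZAZAAZAAZZCGGAAZAGZAZCGGAGZAGZAZAAZAAZZCGGZCGGAGZAZCGGAAZAGZAZCGGAGZAGZAZAAZAAZZCGGAAZAGZAZCGGAAZAGZAZCGGAGZAZCGGZCGGAGZAZCGGZCGGAGZA  (165 'Z')


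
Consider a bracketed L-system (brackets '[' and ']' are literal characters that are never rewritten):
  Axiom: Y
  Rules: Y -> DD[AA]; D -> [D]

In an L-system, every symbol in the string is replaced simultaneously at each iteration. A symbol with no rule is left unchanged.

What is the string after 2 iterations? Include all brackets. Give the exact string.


Step 0: Y
Step 1: DD[AA]
Step 2: [D][D][AA]

Answer: [D][D][AA]


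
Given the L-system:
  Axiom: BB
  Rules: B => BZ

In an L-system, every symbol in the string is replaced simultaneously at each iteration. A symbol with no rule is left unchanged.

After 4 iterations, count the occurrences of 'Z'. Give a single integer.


Step 0: BB  (0 'Z')
Step 1: BZBZ  (2 'Z')
Step 2: BZZBZZ  (4 'Z')
Step 3: BZZZBZZZ  (6 'Z')
Step 4: BZZZZBZZZZ  (8 'Z')

Answer: 8


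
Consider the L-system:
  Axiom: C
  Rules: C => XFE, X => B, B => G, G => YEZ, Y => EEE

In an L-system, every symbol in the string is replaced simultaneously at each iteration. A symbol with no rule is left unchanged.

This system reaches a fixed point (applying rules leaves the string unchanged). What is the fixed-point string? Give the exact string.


Step 0: C
Step 1: XFE
Step 2: BFE
Step 3: GFE
Step 4: YEZFE
Step 5: EEEEZFE
Step 6: EEEEZFE  (unchanged — fixed point at step 5)

Answer: EEEEZFE


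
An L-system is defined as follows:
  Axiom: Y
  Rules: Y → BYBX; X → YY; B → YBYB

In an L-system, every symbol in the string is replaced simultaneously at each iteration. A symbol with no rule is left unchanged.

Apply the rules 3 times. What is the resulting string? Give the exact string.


Step 0: Y
Step 1: BYBX
Step 2: YBYBBYBXYBYBYY
Step 3: BYBXYBYBBYBXYBYBYBYBBYBXYBYBYYBYBXYBYBBYBXYBYBBYBXBYBX

Answer: BYBXYBYBBYBXYBYBYBYBBYBXYBYBYYBYBXYBYBBYBXYBYBBYBXBYBX


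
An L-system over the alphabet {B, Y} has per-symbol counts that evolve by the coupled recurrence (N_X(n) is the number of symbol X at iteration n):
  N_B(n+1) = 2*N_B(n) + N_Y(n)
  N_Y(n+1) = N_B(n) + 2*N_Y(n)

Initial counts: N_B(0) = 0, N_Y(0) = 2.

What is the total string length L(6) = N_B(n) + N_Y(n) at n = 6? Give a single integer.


Answer: 1458

Derivation:
Step 0: N_B=0, N_Y=2, L=2
Step 1: N_B=2, N_Y=4, L=6
Step 2: N_B=8, N_Y=10, L=18
Step 3: N_B=26, N_Y=28, L=54
Step 4: N_B=80, N_Y=82, L=162
Step 5: N_B=242, N_Y=244, L=486
Step 6: N_B=728, N_Y=730, L=1458


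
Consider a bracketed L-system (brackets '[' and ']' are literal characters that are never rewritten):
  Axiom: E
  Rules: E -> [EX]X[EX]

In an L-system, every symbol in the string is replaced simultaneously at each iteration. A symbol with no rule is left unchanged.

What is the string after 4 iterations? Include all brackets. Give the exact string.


Step 0: E
Step 1: [EX]X[EX]
Step 2: [[EX]X[EX]X]X[[EX]X[EX]X]
Step 3: [[[EX]X[EX]X]X[[EX]X[EX]X]X]X[[[EX]X[EX]X]X[[EX]X[EX]X]X]
Step 4: [[[[EX]X[EX]X]X[[EX]X[EX]X]X]X[[[EX]X[EX]X]X[[EX]X[EX]X]X]X]X[[[[EX]X[EX]X]X[[EX]X[EX]X]X]X[[[EX]X[EX]X]X[[EX]X[EX]X]X]X]

Answer: [[[[EX]X[EX]X]X[[EX]X[EX]X]X]X[[[EX]X[EX]X]X[[EX]X[EX]X]X]X]X[[[[EX]X[EX]X]X[[EX]X[EX]X]X]X[[[EX]X[EX]X]X[[EX]X[EX]X]X]X]


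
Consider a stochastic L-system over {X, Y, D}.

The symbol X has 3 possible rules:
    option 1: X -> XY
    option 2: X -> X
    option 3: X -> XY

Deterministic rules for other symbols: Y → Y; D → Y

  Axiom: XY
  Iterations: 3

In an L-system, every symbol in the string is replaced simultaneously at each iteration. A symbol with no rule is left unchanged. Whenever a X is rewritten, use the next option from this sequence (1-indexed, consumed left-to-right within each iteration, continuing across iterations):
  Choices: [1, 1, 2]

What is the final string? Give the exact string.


Step 0: XY
Step 1: XYY  (used choices [1])
Step 2: XYYY  (used choices [1])
Step 3: XYYY  (used choices [2])

Answer: XYYY


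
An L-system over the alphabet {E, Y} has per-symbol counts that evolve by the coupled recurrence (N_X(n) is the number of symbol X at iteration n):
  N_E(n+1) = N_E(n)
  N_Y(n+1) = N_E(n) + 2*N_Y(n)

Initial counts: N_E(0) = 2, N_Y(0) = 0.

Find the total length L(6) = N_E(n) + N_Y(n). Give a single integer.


Answer: 128

Derivation:
Step 0: N_E=2, N_Y=0, L=2
Step 1: N_E=2, N_Y=2, L=4
Step 2: N_E=2, N_Y=6, L=8
Step 3: N_E=2, N_Y=14, L=16
Step 4: N_E=2, N_Y=30, L=32
Step 5: N_E=2, N_Y=62, L=64
Step 6: N_E=2, N_Y=126, L=128


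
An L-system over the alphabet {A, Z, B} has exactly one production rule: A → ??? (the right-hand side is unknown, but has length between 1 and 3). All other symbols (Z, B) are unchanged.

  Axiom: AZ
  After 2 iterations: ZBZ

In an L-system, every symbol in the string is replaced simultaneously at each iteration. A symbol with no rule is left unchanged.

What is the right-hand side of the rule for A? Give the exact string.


Trying A → ZB:
  Step 0: AZ
  Step 1: ZBZ
  Step 2: ZBZ
Matches the given result.

Answer: ZB


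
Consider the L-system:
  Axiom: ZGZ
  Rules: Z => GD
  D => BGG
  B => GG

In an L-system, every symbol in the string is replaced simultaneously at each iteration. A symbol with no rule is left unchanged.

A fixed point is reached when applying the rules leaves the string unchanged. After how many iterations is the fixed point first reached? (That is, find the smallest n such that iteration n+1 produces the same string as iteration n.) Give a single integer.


Answer: 3

Derivation:
Step 0: ZGZ
Step 1: GDGGD
Step 2: GBGGGGBGG
Step 3: GGGGGGGGGGG
Step 4: GGGGGGGGGGG  (unchanged — fixed point at step 3)


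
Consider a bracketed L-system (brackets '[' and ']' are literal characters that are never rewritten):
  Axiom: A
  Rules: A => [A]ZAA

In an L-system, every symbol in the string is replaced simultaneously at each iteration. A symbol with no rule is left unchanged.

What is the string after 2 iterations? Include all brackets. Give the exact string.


Step 0: A
Step 1: [A]ZAA
Step 2: [[A]ZAA]Z[A]ZAA[A]ZAA

Answer: [[A]ZAA]Z[A]ZAA[A]ZAA


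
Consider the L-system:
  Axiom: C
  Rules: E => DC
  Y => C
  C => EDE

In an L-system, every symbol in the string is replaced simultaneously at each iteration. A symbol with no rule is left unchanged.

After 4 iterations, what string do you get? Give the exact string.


Answer: DDCDDCDDDCDDC

Derivation:
Step 0: C
Step 1: EDE
Step 2: DCDDC
Step 3: DEDEDDEDE
Step 4: DDCDDCDDDCDDC


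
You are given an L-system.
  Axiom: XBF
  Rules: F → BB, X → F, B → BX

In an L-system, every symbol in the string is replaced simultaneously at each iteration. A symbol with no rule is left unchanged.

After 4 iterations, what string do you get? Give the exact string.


Answer: BXFBXFBXFBBBXBXBXFBBBXFBB

Derivation:
Step 0: XBF
Step 1: FBXBB
Step 2: BBBXFBXBX
Step 3: BXBXBXFBBBXFBXF
Step 4: BXFBXFBXFBBBXBXBXFBBBXFBB


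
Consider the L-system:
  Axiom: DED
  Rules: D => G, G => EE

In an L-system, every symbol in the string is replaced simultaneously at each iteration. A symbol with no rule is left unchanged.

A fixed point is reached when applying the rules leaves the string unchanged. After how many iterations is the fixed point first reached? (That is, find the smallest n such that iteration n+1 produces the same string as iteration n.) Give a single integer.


Step 0: DED
Step 1: GEG
Step 2: EEEEE
Step 3: EEEEE  (unchanged — fixed point at step 2)

Answer: 2


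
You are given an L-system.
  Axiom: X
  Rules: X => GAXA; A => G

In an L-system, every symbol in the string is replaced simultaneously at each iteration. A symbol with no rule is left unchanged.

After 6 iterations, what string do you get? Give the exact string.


Step 0: X
Step 1: GAXA
Step 2: GGGAXAG
Step 3: GGGGGAXAGG
Step 4: GGGGGGGAXAGGG
Step 5: GGGGGGGGGAXAGGGG
Step 6: GGGGGGGGGGGAXAGGGGG

Answer: GGGGGGGGGGGAXAGGGGG


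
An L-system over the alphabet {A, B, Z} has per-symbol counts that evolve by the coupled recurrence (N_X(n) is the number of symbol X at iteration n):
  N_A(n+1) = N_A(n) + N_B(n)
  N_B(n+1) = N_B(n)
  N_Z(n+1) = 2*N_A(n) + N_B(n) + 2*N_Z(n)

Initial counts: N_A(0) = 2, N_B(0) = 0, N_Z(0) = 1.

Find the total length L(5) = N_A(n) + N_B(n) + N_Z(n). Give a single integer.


Step 0: N_A=2, N_B=0, N_Z=1, L=3
Step 1: N_A=2, N_B=0, N_Z=6, L=8
Step 2: N_A=2, N_B=0, N_Z=16, L=18
Step 3: N_A=2, N_B=0, N_Z=36, L=38
Step 4: N_A=2, N_B=0, N_Z=76, L=78
Step 5: N_A=2, N_B=0, N_Z=156, L=158

Answer: 158


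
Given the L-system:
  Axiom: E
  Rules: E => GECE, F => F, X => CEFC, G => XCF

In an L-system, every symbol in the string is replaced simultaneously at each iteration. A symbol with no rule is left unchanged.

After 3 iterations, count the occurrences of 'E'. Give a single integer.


Answer: 9

Derivation:
Step 0: E  (1 'E')
Step 1: GECE  (2 'E')
Step 2: XCFGECECGECE  (4 'E')
Step 3: CEFCCFXCFGECECGECECXCFGECECGECE  (9 'E')


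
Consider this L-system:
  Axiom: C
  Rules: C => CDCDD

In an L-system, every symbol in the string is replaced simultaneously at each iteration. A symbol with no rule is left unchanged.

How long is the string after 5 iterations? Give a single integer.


Step 0: length = 1
Step 1: length = 5
Step 2: length = 13
Step 3: length = 29
Step 4: length = 61
Step 5: length = 125

Answer: 125


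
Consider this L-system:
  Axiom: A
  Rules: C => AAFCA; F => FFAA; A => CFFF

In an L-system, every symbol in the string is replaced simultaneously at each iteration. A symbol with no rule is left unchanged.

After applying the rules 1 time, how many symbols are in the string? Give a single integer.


Step 0: length = 1
Step 1: length = 4

Answer: 4


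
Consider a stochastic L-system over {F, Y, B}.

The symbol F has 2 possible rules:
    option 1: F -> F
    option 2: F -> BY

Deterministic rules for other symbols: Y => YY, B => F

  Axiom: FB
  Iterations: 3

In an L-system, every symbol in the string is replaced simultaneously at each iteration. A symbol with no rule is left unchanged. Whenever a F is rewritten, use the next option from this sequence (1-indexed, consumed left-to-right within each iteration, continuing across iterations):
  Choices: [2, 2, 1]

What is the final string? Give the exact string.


Answer: FYYYYFYY

Derivation:
Step 0: FB
Step 1: BYF  (used choices [2])
Step 2: FYYBY  (used choices [2])
Step 3: FYYYYFYY  (used choices [1])


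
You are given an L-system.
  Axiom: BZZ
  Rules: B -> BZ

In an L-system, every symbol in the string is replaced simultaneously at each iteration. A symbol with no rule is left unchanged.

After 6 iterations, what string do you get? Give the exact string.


Step 0: BZZ
Step 1: BZZZ
Step 2: BZZZZ
Step 3: BZZZZZ
Step 4: BZZZZZZ
Step 5: BZZZZZZZ
Step 6: BZZZZZZZZ

Answer: BZZZZZZZZ


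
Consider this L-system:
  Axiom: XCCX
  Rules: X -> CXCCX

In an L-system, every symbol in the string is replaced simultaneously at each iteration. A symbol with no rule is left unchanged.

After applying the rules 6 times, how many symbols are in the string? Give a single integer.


Step 0: length = 4
Step 1: length = 12
Step 2: length = 28
Step 3: length = 60
Step 4: length = 124
Step 5: length = 252
Step 6: length = 508

Answer: 508


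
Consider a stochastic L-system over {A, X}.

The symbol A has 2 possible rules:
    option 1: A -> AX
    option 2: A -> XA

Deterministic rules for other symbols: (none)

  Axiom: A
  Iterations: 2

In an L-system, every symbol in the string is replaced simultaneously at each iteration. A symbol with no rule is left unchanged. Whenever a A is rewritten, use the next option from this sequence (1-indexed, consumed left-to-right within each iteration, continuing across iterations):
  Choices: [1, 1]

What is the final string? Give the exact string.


Answer: AXX

Derivation:
Step 0: A
Step 1: AX  (used choices [1])
Step 2: AXX  (used choices [1])


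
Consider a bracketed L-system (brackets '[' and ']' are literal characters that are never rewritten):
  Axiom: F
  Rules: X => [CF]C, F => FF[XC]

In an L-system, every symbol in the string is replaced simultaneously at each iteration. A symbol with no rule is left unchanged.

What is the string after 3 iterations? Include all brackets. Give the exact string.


Step 0: F
Step 1: FF[XC]
Step 2: FF[XC]FF[XC][[CF]CC]
Step 3: FF[XC]FF[XC][[CF]CC]FF[XC]FF[XC][[CF]CC][[CFF[XC]]CC]

Answer: FF[XC]FF[XC][[CF]CC]FF[XC]FF[XC][[CF]CC][[CFF[XC]]CC]


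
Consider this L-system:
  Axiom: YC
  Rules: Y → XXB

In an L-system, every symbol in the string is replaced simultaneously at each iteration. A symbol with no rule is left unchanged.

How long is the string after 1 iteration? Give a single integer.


Answer: 4

Derivation:
Step 0: length = 2
Step 1: length = 4


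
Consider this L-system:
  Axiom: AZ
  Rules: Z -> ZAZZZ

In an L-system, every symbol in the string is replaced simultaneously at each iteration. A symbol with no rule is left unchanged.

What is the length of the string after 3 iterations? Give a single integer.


Answer: 86

Derivation:
Step 0: length = 2
Step 1: length = 6
Step 2: length = 22
Step 3: length = 86


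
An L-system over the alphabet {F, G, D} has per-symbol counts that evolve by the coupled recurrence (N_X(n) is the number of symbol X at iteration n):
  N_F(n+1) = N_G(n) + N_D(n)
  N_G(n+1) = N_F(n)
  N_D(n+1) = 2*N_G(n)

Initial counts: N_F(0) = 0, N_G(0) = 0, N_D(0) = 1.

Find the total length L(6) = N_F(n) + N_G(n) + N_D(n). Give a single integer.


Answer: 9

Derivation:
Step 0: N_F=0, N_G=0, N_D=1, L=1
Step 1: N_F=1, N_G=0, N_D=0, L=1
Step 2: N_F=0, N_G=1, N_D=0, L=1
Step 3: N_F=1, N_G=0, N_D=2, L=3
Step 4: N_F=2, N_G=1, N_D=0, L=3
Step 5: N_F=1, N_G=2, N_D=2, L=5
Step 6: N_F=4, N_G=1, N_D=4, L=9
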